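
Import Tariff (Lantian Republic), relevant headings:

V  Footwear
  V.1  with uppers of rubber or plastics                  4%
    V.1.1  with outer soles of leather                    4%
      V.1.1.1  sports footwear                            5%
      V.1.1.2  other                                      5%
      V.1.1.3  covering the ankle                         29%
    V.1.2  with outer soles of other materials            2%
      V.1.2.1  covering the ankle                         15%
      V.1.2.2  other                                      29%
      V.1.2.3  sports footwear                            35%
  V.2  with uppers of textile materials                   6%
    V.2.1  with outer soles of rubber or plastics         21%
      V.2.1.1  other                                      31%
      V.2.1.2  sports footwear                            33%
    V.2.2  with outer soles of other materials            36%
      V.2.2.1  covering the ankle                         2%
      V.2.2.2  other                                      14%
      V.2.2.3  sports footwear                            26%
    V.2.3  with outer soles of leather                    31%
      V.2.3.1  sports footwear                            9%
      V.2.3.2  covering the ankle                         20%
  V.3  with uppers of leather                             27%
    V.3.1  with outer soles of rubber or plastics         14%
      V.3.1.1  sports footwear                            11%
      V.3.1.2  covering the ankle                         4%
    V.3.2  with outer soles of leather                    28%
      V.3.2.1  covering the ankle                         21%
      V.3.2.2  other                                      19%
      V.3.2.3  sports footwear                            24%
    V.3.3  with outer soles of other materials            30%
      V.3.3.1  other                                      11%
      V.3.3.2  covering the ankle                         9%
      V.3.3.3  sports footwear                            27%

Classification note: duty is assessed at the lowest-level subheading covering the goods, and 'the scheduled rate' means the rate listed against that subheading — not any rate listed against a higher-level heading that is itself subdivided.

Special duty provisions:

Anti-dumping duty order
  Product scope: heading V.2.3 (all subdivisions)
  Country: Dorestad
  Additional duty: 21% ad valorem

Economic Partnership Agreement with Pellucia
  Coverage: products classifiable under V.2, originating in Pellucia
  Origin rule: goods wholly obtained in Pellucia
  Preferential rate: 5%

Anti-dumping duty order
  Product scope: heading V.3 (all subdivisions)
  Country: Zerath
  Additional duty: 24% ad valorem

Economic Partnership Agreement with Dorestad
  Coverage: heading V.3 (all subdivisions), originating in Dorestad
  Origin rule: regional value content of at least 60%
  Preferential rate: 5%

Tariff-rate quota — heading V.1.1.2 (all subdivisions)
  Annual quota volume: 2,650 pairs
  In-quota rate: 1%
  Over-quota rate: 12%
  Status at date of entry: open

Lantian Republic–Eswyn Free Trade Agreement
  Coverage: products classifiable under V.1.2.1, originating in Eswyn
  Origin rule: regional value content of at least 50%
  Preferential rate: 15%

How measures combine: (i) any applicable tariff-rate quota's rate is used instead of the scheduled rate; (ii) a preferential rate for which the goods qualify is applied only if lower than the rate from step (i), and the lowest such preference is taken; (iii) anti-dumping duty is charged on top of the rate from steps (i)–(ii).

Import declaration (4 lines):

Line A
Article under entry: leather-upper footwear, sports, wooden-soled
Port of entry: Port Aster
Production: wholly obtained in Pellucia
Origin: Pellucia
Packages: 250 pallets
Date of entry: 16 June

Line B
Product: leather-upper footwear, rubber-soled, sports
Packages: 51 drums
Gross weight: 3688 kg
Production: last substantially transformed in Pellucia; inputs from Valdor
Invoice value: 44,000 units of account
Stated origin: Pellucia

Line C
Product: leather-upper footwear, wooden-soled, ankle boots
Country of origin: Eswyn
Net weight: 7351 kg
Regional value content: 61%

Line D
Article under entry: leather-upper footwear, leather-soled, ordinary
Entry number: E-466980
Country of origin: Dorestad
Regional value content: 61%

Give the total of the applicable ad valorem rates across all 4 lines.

Line A: leather-upper → V.3; wooden-soled → V.3.3; sports → V.3.3.3. Scheduled 27%. Pellucia agreement on V.2: V.3.3.3 not covered. → 27%.
Line B: leather-upper → V.3; rubber-soled → V.3.1; sports → V.3.1.1. Scheduled 11%. Pellucia agreement on V.2: V.3.1.1 not covered. → 11%.
Line C: leather-upper → V.3; wooden-soled → V.3.3; ankle boots → V.3.3.2. Scheduled 9%. Eswyn agreement on V.1.2.1: V.3.3.2 not covered. → 9%.
Line D: leather-upper → V.3; leather-soled → V.3.2; ordinary → V.3.2.2. Scheduled 19%. Dorestad agreement on V.3: RVC ≥ 60% → 5% available; preferential 5%. → 5%.
Sum: 27% + 11% + 9% + 5% = 52%.

52%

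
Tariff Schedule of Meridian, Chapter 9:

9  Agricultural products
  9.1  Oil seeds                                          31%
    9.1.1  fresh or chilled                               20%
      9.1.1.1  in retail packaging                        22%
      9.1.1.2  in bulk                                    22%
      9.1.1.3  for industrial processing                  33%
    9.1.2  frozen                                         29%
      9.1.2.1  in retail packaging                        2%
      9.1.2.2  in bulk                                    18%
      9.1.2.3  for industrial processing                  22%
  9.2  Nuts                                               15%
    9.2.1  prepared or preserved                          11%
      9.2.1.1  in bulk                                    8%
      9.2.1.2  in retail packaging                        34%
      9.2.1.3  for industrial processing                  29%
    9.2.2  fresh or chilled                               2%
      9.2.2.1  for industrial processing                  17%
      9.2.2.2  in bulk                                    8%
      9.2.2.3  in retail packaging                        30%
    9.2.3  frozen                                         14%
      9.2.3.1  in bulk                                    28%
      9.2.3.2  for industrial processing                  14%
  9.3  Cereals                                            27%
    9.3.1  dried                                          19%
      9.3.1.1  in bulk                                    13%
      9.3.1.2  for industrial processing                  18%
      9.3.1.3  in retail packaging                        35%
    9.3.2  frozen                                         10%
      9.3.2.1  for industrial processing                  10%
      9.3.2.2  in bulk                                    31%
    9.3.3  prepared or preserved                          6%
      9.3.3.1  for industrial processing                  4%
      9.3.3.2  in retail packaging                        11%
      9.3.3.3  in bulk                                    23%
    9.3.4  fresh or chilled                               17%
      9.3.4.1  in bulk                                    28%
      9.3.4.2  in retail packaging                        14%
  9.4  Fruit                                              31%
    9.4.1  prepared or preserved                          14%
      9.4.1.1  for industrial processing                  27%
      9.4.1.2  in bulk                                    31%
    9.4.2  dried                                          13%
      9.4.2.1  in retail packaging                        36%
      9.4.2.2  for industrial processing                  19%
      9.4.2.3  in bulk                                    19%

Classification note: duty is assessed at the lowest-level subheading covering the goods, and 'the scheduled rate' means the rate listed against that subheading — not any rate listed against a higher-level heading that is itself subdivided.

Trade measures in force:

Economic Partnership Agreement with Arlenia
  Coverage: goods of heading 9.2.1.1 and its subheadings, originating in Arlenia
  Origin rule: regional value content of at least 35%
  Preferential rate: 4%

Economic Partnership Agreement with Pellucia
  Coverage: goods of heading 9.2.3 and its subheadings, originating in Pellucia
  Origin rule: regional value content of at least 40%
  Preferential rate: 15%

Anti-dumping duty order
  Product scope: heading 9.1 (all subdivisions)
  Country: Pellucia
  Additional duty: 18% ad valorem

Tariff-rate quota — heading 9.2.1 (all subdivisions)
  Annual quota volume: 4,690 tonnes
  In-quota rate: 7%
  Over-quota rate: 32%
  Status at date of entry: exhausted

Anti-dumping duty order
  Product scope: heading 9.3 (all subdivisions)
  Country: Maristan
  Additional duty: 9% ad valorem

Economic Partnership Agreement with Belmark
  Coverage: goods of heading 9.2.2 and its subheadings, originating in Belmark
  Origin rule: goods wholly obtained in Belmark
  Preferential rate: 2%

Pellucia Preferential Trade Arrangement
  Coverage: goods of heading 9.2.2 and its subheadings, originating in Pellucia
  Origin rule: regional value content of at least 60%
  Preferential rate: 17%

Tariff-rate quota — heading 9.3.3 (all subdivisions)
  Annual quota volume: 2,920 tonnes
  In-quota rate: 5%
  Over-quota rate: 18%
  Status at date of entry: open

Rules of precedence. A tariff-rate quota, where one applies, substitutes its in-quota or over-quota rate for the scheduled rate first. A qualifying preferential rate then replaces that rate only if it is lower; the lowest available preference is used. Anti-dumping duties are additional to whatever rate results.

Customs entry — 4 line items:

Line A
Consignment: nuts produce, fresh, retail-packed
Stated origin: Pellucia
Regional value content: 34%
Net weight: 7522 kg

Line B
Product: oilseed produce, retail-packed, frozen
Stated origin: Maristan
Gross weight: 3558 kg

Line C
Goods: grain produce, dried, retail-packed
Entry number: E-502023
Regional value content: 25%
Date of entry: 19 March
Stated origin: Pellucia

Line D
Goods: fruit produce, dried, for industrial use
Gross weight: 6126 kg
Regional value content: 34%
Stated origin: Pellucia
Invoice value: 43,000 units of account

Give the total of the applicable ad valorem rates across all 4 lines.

Line A: nuts → 9.2; fresh → 9.2.2; retail-packed → 9.2.2.3. Scheduled 30%. Pellucia agreement on 9.2.3: 9.2.2.3 not covered; Pellucia agreement on 9.2.2: RVC < 60%. → 30%.
Line B: oilseed → 9.1; frozen → 9.1.2; retail-packed → 9.1.2.1. Scheduled 2%. No special measure applies. → 2%.
Line C: grain → 9.3; dried → 9.3.1; retail-packed → 9.3.1.3. Scheduled 35%. Pellucia agreement on 9.2.3: 9.3.1.3 not covered; Pellucia agreement on 9.2.2: 9.3.1.3 not covered. → 35%.
Line D: fruit → 9.4; dried → 9.4.2; for industrial use → 9.4.2.2. Scheduled 19%. Pellucia agreement on 9.2.3: 9.4.2.2 not covered; Pellucia agreement on 9.2.2: 9.4.2.2 not covered. → 19%.
Sum: 30% + 2% + 35% + 19% = 86%.

86%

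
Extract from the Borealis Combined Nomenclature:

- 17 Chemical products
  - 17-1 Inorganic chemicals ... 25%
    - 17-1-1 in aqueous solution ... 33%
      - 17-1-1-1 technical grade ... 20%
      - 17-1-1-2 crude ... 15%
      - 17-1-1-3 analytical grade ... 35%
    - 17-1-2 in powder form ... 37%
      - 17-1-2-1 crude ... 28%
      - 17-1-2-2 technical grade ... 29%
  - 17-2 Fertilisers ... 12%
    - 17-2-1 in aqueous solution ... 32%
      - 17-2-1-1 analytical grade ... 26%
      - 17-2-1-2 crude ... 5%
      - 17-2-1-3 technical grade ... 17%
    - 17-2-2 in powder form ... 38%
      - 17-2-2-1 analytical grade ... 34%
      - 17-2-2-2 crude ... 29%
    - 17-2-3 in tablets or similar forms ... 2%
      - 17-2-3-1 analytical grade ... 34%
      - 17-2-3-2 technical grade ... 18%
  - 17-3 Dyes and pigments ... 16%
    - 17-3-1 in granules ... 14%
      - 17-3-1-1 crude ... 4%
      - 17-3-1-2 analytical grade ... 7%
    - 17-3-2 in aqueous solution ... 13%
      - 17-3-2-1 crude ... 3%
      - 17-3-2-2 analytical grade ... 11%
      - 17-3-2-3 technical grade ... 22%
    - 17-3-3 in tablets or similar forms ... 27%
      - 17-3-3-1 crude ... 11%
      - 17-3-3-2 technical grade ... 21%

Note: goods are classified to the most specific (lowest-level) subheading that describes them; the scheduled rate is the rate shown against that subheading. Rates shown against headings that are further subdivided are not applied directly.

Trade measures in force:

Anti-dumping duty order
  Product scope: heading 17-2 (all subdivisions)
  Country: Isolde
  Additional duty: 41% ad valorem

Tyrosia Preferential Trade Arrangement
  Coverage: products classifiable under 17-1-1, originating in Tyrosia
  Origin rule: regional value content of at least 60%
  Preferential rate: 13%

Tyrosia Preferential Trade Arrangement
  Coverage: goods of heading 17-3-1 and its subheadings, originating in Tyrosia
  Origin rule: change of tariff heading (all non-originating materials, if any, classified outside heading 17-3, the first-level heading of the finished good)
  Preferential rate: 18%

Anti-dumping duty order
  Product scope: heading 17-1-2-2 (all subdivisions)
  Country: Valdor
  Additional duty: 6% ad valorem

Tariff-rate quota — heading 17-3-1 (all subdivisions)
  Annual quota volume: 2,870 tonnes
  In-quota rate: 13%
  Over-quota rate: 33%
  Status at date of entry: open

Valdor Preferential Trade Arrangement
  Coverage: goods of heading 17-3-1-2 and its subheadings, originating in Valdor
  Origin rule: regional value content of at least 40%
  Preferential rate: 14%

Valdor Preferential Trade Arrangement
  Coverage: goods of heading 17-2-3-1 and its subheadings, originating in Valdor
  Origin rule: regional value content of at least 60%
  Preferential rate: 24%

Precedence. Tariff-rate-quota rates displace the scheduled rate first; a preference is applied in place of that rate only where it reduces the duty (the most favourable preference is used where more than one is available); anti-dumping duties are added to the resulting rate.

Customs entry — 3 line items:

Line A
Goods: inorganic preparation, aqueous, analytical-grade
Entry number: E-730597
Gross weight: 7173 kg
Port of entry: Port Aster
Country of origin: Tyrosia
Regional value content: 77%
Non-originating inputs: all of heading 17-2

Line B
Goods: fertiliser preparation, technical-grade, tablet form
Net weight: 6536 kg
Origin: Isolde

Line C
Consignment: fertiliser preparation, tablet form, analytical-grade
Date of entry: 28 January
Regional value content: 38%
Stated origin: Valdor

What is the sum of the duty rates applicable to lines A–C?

Line A: inorganic → 17-1; aqueous → 17-1-1; analytical-grade → 17-1-1-3. Scheduled 35%. Tyrosia agreement on 17-1-1: RVC ≥ 60% → 13% available; Tyrosia agreement on 17-3-1: 17-1-1-3 not covered; preferential 13%. → 13%.
Line B: fertiliser → 17-2; tablet form → 17-2-3; technical-grade → 17-2-3-2. Scheduled 18%. anti-dumping (Isolde, 17-2): +41%; total 18% + 41% = 59%. → 59%.
Line C: fertiliser → 17-2; tablet form → 17-2-3; analytical-grade → 17-2-3-1. Scheduled 34%. Valdor agreement on 17-3-1-2: 17-2-3-1 not covered; Valdor agreement on 17-2-3-1: RVC < 60%. → 34%.
Sum: 13% + 59% + 34% = 106%.

106%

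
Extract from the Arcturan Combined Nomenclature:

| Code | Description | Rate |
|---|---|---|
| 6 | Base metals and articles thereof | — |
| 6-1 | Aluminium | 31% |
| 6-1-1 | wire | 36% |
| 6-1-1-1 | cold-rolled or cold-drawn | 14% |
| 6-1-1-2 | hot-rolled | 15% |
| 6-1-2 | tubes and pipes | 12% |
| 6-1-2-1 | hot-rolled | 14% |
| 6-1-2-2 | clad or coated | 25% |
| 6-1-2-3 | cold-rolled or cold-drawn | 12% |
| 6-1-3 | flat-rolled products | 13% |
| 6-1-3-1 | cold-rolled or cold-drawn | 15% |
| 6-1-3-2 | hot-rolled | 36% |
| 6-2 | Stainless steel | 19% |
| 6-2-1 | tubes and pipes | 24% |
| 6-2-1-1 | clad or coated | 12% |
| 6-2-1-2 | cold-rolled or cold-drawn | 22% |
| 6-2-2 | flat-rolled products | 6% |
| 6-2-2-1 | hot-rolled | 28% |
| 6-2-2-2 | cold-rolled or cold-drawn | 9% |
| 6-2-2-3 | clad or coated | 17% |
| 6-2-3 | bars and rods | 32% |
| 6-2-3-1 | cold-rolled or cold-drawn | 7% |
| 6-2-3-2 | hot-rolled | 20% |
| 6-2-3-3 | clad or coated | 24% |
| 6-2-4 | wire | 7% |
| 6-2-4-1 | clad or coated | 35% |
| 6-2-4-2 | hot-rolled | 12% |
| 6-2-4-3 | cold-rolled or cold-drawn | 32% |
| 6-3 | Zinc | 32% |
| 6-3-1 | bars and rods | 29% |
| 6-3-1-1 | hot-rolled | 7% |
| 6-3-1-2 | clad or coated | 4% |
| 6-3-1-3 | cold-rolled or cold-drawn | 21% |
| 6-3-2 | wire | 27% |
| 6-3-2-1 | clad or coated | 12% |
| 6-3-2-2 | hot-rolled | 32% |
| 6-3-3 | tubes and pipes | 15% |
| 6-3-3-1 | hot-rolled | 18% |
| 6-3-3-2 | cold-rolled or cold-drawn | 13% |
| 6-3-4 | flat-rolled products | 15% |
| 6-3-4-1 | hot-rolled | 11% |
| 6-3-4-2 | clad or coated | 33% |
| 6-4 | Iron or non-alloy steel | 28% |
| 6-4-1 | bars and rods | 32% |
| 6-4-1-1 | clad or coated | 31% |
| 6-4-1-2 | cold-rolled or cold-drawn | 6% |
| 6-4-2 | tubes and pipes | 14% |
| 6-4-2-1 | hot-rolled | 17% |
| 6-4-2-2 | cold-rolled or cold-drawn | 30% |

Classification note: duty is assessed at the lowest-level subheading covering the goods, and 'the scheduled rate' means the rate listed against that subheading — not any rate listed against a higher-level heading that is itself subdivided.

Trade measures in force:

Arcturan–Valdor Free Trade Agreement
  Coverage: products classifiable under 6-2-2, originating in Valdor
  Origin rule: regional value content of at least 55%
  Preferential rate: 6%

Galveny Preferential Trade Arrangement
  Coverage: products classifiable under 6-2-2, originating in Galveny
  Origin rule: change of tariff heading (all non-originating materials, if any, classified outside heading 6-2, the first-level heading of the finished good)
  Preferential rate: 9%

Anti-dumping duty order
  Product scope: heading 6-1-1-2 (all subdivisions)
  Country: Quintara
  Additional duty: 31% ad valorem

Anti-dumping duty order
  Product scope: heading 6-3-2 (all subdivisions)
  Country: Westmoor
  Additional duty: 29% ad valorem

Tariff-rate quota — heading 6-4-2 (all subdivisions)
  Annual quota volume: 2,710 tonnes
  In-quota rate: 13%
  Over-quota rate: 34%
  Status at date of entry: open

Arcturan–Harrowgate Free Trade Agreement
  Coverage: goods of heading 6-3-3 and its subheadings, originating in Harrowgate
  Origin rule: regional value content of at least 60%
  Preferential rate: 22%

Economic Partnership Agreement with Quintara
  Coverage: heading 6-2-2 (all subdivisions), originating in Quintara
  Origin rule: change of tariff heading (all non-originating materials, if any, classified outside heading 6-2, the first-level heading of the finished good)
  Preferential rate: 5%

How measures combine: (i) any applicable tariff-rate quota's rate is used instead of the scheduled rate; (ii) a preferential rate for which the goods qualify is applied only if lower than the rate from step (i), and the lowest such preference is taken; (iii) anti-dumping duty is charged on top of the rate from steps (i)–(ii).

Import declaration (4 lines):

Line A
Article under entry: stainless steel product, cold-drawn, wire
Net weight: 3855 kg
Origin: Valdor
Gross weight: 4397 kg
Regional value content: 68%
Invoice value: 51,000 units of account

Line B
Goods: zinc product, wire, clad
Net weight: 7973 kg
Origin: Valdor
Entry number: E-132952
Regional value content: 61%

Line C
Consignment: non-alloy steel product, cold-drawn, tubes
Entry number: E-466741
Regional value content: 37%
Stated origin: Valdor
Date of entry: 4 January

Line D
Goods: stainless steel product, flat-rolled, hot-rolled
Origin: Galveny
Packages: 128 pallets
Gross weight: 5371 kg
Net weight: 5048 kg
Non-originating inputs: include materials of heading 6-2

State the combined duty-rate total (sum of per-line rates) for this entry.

Line A: stainless steel → 6-2; wire → 6-2-4; cold-drawn → 6-2-4-3. Scheduled 32%. Valdor agreement on 6-2-2: 6-2-4-3 not covered. → 32%.
Line B: zinc → 6-3; wire → 6-3-2; clad → 6-3-2-1. Scheduled 12%. Valdor agreement on 6-2-2: 6-3-2-1 not covered. → 12%.
Line C: non-alloy steel → 6-4; tubes → 6-4-2; cold-drawn → 6-4-2-2. Scheduled 30%. quota on 6-4-2 open → in-quota 13%; Valdor agreement on 6-2-2: 6-4-2-2 not covered. → 13%.
Line D: stainless steel → 6-2; flat-rolled → 6-2-2; hot-rolled → 6-2-2-1. Scheduled 28%. Galveny agreement on 6-2-2: CTH not met. → 28%.
Sum: 32% + 12% + 13% + 28% = 85%.

85%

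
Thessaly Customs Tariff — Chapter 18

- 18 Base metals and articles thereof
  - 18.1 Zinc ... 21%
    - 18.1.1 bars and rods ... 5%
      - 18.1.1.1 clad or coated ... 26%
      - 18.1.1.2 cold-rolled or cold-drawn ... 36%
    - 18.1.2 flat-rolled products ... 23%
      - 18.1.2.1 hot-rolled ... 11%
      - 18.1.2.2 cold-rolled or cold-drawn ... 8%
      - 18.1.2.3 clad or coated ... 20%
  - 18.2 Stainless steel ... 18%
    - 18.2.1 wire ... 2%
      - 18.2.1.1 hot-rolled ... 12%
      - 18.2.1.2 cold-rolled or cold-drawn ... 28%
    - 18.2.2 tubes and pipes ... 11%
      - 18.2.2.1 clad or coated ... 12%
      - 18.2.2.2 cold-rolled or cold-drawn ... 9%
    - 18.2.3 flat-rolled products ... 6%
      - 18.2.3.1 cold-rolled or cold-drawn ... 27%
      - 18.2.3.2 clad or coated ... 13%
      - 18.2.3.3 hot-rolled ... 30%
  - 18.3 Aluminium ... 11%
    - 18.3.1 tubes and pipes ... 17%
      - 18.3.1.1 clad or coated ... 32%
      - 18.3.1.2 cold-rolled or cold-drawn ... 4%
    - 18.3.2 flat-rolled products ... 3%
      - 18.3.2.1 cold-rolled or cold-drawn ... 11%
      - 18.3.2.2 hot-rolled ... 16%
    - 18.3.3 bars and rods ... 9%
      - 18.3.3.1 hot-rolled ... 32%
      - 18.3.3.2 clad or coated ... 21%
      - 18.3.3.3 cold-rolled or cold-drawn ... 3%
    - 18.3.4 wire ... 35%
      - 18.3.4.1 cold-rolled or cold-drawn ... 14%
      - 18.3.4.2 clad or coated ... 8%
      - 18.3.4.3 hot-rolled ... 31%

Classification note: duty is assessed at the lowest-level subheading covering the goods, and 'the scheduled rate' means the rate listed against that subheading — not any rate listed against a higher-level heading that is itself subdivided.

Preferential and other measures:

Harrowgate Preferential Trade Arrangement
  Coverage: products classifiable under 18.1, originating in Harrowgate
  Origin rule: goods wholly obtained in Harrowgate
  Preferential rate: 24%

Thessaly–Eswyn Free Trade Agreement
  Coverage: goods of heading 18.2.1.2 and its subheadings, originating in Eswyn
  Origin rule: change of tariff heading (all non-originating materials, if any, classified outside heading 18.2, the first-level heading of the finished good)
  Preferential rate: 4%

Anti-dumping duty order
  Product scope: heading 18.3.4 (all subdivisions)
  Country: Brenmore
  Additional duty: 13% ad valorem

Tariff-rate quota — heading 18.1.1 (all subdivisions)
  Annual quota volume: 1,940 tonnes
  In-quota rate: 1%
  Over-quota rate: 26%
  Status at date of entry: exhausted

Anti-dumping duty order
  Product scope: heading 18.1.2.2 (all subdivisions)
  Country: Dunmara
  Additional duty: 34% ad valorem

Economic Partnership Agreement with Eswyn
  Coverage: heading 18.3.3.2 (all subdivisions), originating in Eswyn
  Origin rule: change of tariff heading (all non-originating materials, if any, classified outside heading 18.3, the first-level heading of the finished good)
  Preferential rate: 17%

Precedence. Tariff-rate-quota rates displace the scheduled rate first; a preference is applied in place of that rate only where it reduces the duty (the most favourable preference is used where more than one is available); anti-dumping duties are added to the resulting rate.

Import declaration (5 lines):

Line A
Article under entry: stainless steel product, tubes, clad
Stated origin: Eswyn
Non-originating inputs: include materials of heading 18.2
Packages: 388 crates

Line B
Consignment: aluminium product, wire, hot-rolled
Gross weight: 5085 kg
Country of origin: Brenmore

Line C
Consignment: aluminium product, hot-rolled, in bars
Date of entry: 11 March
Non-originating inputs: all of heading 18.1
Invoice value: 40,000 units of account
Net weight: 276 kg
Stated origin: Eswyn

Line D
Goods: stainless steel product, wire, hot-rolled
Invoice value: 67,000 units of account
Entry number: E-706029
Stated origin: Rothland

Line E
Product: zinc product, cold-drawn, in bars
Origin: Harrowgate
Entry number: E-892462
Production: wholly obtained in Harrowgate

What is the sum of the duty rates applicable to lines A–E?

124%

Line A: stainless steel → 18.2; tubes → 18.2.2; clad → 18.2.2.1. Scheduled 12%. Eswyn agreement on 18.2.1.2: 18.2.2.1 not covered; Eswyn agreement on 18.3.3.2: 18.2.2.1 not covered. → 12%.
Line B: aluminium → 18.3; wire → 18.3.4; hot-rolled → 18.3.4.3. Scheduled 31%. anti-dumping (Brenmore, 18.3.4): +13%; total 31% + 13% = 44%. → 44%.
Line C: aluminium → 18.3; in bars → 18.3.3; hot-rolled → 18.3.3.1. Scheduled 32%. Eswyn agreement on 18.2.1.2: 18.3.3.1 not covered; Eswyn agreement on 18.3.3.2: 18.3.3.1 not covered. → 32%.
Line D: stainless steel → 18.2; wire → 18.2.1; hot-rolled → 18.2.1.1. Scheduled 12%. No special measure applies. → 12%.
Line E: zinc → 18.1; in bars → 18.1.1; cold-drawn → 18.1.1.2. Scheduled 36%. quota on 18.1.1 exhausted → over-quota 26%; Harrowgate agreement on 18.1: wholly obtained → 24% available; preferential 24%. → 24%.
Sum: 12% + 44% + 32% + 12% + 24% = 124%.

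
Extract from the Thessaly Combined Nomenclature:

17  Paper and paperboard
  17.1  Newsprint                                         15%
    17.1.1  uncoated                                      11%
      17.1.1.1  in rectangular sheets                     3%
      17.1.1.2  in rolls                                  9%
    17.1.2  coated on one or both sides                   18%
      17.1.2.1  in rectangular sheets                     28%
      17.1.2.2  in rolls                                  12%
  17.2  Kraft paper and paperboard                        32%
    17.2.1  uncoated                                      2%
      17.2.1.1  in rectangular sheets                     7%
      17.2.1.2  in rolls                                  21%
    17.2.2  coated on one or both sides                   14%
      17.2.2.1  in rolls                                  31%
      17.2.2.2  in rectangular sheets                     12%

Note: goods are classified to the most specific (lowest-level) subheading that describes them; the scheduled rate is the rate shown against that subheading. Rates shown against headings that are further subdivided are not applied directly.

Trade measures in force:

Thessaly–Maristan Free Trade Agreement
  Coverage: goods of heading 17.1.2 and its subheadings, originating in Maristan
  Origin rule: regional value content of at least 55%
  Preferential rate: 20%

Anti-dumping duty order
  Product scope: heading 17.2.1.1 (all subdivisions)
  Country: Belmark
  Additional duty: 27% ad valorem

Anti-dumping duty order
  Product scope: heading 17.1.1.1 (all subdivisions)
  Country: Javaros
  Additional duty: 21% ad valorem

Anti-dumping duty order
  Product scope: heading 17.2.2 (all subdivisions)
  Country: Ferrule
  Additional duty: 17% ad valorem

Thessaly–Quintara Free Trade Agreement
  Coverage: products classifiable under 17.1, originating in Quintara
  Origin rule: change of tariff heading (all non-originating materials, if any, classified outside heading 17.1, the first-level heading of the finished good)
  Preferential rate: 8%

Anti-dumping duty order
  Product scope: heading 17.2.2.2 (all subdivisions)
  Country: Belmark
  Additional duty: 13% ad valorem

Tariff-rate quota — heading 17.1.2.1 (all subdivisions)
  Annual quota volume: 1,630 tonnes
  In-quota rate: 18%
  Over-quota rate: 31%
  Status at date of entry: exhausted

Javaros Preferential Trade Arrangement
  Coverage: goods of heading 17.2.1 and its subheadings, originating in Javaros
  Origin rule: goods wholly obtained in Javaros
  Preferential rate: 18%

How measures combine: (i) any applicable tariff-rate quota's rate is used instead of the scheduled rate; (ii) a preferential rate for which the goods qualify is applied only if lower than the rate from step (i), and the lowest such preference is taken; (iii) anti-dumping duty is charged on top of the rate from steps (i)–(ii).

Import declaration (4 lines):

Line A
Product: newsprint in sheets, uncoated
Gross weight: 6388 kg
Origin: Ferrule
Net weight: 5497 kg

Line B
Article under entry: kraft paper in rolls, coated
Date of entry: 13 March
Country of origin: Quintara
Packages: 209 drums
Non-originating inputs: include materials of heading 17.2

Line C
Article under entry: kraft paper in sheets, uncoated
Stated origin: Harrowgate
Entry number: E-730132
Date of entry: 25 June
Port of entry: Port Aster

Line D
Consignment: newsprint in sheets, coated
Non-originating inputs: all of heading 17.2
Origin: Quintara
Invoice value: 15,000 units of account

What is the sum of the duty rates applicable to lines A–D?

49%

Line A: newsprint → 17.1; uncoated → 17.1.1; in sheets → 17.1.1.1. Scheduled 3%. No special measure applies. → 3%.
Line B: kraft paper → 17.2; coated → 17.2.2; in rolls → 17.2.2.1. Scheduled 31%. Quintara agreement on 17.1: 17.2.2.1 not covered. → 31%.
Line C: kraft paper → 17.2; uncoated → 17.2.1; in sheets → 17.2.1.1. Scheduled 7%. No special measure applies. → 7%.
Line D: newsprint → 17.1; coated → 17.1.2; in sheets → 17.1.2.1. Scheduled 28%. quota on 17.1.2.1 exhausted → over-quota 31%; Quintara agreement on 17.1: CTH met → 8% available; preferential 8%. → 8%.
Sum: 3% + 31% + 7% + 8% = 49%.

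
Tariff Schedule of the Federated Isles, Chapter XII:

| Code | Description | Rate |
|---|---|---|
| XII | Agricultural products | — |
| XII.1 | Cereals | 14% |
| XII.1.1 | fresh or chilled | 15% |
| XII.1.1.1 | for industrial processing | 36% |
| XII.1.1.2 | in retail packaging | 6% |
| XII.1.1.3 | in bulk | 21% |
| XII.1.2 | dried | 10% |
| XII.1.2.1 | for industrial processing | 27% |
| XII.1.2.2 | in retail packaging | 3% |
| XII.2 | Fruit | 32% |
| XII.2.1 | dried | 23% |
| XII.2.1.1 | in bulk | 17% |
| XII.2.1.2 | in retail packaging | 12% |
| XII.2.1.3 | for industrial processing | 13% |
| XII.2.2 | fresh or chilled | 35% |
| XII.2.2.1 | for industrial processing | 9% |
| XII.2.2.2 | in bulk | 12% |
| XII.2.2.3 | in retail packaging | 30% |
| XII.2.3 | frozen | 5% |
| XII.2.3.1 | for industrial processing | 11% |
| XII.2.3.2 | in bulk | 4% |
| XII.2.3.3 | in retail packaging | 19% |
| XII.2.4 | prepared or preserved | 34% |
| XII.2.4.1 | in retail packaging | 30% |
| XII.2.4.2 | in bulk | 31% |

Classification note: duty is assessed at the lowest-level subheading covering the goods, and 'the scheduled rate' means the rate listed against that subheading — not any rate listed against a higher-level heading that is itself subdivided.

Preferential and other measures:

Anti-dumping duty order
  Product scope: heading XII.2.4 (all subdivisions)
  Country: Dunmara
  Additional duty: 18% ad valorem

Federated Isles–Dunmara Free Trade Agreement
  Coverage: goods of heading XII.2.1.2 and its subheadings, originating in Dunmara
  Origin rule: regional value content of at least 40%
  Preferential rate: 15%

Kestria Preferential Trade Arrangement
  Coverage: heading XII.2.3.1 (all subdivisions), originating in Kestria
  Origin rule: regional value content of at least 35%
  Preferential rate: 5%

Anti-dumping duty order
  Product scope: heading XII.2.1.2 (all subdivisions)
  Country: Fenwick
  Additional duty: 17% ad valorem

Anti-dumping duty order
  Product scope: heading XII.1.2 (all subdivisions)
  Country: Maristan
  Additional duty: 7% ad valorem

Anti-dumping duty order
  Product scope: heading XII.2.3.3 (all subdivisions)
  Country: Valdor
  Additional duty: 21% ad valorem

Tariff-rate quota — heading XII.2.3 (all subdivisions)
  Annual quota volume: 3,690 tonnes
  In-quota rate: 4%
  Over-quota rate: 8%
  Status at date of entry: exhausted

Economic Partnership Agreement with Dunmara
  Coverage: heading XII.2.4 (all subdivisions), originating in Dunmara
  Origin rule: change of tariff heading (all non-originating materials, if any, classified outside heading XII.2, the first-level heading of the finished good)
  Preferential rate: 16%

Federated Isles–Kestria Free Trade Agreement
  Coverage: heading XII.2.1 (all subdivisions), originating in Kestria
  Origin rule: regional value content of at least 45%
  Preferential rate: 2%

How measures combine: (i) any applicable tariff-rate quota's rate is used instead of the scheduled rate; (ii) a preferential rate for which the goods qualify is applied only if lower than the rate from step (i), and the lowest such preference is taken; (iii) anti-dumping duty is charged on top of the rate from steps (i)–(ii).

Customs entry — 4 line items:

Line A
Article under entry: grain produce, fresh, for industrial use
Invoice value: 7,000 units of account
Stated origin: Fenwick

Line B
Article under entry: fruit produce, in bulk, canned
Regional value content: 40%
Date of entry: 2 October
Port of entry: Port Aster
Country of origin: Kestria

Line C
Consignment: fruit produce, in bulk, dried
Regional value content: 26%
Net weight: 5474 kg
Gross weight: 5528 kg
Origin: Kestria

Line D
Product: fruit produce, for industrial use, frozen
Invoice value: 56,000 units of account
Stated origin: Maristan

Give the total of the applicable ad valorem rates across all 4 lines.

92%

Line A: grain → XII.1; fresh → XII.1.1; for industrial use → XII.1.1.1. Scheduled 36%. No special measure applies. → 36%.
Line B: fruit → XII.2; canned → XII.2.4; in bulk → XII.2.4.2. Scheduled 31%. Kestria agreement on XII.2.3.1: XII.2.4.2 not covered; Kestria agreement on XII.2.1: XII.2.4.2 not covered. → 31%.
Line C: fruit → XII.2; dried → XII.2.1; in bulk → XII.2.1.1. Scheduled 17%. Kestria agreement on XII.2.3.1: XII.2.1.1 not covered; Kestria agreement on XII.2.1: RVC < 45%. → 17%.
Line D: fruit → XII.2; frozen → XII.2.3; for industrial use → XII.2.3.1. Scheduled 11%. quota on XII.2.3 exhausted → over-quota 8%. → 8%.
Sum: 36% + 31% + 17% + 8% = 92%.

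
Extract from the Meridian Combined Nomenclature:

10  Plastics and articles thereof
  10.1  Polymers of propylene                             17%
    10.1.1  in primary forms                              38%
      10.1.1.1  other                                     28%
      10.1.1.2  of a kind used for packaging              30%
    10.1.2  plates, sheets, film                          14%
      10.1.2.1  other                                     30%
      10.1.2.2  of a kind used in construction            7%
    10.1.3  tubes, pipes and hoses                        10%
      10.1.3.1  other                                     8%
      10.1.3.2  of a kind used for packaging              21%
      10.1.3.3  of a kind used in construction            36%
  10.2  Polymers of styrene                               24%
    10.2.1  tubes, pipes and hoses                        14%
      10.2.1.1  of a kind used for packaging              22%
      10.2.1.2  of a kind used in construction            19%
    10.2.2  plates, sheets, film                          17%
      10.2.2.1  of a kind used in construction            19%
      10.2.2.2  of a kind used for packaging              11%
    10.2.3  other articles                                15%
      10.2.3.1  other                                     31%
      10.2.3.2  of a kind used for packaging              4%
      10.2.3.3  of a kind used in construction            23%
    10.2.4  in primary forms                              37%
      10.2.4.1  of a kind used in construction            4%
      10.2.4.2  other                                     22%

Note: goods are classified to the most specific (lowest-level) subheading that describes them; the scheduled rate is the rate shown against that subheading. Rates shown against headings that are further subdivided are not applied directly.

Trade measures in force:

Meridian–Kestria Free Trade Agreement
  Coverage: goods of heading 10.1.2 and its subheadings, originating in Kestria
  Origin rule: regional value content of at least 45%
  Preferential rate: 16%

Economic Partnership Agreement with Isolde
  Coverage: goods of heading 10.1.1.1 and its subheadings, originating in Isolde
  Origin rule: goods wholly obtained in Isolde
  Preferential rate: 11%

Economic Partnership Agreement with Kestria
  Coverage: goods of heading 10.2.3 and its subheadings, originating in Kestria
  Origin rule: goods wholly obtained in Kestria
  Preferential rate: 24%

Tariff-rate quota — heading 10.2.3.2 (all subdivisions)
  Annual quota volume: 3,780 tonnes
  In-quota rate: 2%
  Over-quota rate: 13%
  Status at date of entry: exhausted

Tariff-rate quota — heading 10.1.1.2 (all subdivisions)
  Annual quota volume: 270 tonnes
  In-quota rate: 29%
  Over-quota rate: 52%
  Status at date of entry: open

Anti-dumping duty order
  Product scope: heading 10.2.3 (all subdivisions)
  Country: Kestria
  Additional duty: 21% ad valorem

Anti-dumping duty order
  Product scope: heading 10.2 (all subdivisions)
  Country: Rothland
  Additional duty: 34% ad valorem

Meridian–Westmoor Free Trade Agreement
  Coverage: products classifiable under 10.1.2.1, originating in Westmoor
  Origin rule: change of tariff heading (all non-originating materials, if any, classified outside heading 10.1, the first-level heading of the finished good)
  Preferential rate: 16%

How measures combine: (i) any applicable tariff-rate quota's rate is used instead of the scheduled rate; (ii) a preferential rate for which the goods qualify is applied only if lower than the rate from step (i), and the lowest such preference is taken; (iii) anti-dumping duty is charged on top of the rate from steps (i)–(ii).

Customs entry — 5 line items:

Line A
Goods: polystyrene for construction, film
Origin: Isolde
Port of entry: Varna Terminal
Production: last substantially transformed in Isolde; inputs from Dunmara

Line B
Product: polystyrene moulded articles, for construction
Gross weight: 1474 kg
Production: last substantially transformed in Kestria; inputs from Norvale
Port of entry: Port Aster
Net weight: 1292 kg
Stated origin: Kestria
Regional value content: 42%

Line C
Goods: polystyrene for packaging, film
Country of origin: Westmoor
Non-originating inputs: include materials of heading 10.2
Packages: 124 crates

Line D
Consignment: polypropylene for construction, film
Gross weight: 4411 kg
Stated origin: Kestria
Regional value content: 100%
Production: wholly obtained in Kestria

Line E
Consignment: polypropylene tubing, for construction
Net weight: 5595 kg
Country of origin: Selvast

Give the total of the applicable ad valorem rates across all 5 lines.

Line A: polystyrene → 10.2; film → 10.2.2; for construction → 10.2.2.1. Scheduled 19%. Isolde agreement on 10.1.1.1: 10.2.2.1 not covered. → 19%.
Line B: polystyrene → 10.2; moulded articles → 10.2.3; for construction → 10.2.3.3. Scheduled 23%. Kestria agreement on 10.1.2: 10.2.3.3 not covered; Kestria agreement on 10.2.3: not wholly obtained; anti-dumping (Kestria, 10.2.3): +21%; total 23% + 21% = 44%. → 44%.
Line C: polystyrene → 10.2; film → 10.2.2; for packaging → 10.2.2.2. Scheduled 11%. Westmoor agreement on 10.1.2.1: 10.2.2.2 not covered. → 11%.
Line D: polypropylene → 10.1; film → 10.1.2; for construction → 10.1.2.2. Scheduled 7%. Kestria agreement on 10.1.2: RVC ≥ 45% → 16% available; Kestria agreement on 10.2.3: 10.1.2.2 not covered; preference 16% not lower than 7% → no reduction. → 7%.
Line E: polypropylene → 10.1; tubing → 10.1.3; for construction → 10.1.3.3. Scheduled 36%. No special measure applies. → 36%.
Sum: 19% + 44% + 11% + 7% + 36% = 117%.

117%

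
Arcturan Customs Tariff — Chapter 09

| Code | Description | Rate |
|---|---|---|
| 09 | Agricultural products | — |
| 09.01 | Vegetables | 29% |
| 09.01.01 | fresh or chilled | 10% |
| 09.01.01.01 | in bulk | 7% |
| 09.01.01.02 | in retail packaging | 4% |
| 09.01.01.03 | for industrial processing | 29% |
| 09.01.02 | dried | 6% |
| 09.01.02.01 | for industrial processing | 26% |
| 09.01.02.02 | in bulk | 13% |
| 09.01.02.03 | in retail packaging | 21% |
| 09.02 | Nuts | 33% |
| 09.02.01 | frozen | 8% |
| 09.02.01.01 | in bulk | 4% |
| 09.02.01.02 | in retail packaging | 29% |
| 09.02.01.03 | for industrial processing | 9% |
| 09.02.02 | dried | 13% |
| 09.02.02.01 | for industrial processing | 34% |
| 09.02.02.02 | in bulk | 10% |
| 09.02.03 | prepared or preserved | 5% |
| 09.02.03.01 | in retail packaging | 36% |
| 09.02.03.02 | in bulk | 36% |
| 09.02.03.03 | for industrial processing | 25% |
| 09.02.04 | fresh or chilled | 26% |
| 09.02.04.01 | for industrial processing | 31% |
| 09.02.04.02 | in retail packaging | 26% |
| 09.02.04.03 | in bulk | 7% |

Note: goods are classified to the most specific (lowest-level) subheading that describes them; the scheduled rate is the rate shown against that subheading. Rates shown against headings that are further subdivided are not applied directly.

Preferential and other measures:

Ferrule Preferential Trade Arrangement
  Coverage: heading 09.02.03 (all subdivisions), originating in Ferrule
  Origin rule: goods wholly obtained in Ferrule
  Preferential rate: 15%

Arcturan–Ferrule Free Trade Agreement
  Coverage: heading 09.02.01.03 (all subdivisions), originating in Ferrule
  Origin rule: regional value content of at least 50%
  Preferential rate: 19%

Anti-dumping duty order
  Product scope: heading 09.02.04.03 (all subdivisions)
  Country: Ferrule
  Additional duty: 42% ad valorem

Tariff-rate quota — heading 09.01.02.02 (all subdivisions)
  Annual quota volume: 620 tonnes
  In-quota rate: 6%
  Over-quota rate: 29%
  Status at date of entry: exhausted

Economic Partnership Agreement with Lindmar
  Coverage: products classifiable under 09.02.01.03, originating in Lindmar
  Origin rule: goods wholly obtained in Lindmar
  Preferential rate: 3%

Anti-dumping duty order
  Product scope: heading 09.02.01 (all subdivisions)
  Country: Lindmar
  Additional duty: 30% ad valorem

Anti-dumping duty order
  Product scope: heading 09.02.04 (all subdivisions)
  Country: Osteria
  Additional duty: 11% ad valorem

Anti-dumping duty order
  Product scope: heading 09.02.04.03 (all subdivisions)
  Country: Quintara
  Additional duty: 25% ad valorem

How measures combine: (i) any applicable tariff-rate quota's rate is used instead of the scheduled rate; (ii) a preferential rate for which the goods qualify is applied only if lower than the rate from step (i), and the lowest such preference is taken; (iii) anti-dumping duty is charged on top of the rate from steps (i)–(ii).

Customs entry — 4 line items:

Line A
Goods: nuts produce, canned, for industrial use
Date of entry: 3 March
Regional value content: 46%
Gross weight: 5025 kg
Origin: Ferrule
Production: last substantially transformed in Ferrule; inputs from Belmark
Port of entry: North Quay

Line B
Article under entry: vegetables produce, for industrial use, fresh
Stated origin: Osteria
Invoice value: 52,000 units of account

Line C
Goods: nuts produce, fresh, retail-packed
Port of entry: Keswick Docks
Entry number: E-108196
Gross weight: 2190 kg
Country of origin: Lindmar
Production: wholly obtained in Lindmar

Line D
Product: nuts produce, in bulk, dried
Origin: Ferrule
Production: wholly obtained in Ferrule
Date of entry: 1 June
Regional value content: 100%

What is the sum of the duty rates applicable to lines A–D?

90%

Line A: nuts → 09.02; canned → 09.02.03; for industrial use → 09.02.03.03. Scheduled 25%. Ferrule agreement on 09.02.03: not wholly obtained; Ferrule agreement on 09.02.01.03: 09.02.03.03 not covered. → 25%.
Line B: vegetables → 09.01; fresh → 09.01.01; for industrial use → 09.01.01.03. Scheduled 29%. No special measure applies. → 29%.
Line C: nuts → 09.02; fresh → 09.02.04; retail-packed → 09.02.04.02. Scheduled 26%. Lindmar agreement on 09.02.01.03: 09.02.04.02 not covered. → 26%.
Line D: nuts → 09.02; dried → 09.02.02; in bulk → 09.02.02.02. Scheduled 10%. Ferrule agreement on 09.02.03: 09.02.02.02 not covered; Ferrule agreement on 09.02.01.03: 09.02.02.02 not covered. → 10%.
Sum: 25% + 29% + 26% + 10% = 90%.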